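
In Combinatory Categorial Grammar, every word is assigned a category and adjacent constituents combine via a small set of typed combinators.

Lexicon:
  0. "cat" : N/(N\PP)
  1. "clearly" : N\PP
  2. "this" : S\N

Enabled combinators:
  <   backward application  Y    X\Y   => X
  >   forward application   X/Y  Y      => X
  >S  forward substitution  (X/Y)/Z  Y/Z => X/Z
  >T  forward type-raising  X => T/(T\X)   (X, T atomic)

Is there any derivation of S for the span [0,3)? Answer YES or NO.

YES

[0,3] S   <
  [0,2] N   >
    [0,1] "cat" : N/(N\PP)
    [1,2] "clearly" : N\PP
  [2,3] "this" : S\N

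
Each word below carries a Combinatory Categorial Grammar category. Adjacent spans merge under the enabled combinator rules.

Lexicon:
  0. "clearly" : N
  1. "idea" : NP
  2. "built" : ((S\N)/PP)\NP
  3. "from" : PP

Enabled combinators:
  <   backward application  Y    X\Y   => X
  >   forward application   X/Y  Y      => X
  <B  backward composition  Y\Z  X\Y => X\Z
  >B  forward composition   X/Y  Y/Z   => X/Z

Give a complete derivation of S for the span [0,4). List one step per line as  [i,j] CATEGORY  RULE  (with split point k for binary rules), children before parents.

[0,1] N  lex  "clearly"
[1,2] NP  lex  "idea"
[2,3] ((S\N)/PP)\NP  lex  "built"
[1,3] (S\N)/PP  <  k=2
[3,4] PP  lex  "from"
[1,4] S\N  >  k=3
[0,4] S  <  k=1

[0,4] S   <
  [0,1] "clearly" : N
  [1,4] S\N   >
    [1,3] (S\N)/PP   <
      [1,2] "idea" : NP
      [2,3] "built" : ((S\N)/PP)\NP
    [3,4] "from" : PP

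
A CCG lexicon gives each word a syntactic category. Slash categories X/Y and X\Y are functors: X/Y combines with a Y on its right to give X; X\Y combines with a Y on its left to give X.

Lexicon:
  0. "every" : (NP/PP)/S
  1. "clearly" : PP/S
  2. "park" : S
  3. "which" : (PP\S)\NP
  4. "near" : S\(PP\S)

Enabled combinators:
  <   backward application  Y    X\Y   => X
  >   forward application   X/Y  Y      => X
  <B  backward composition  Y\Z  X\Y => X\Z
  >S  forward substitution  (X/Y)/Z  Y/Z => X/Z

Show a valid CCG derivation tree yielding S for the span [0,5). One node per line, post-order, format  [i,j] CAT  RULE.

[0,1] (NP/PP)/S  lex  "every"
[1,2] PP/S  lex  "clearly"
[0,2] NP/S  >S  k=1
[2,3] S  lex  "park"
[0,3] NP  >  k=2
[3,4] (PP\S)\NP  lex  "which"
[4,5] S\(PP\S)  lex  "near"
[3,5] S\NP  <B  k=4
[0,5] S  <  k=3

[0,5] S   <
  [0,3] NP   >
    [0,2] NP/S   >S
      [0,1] "every" : (NP/PP)/S
      [1,2] "clearly" : PP/S
    [2,3] "park" : S
  [3,5] S\NP   <B
    [3,4] "which" : (PP\S)\NP
    [4,5] "near" : S\(PP\S)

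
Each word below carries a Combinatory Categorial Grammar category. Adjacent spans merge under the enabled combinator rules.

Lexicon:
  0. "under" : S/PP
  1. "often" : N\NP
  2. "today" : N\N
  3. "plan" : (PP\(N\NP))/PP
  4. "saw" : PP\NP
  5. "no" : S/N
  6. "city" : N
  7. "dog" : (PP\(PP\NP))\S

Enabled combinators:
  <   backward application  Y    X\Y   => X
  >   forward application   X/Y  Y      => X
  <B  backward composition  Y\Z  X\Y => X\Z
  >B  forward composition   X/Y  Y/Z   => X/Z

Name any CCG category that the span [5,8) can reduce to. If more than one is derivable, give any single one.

PP\(PP\NP)

[0,8] S   >
  [0,1] "under" : S/PP
  [1,8] PP   <
    [1,3] N\NP   <B
      [1,2] "often" : N\NP
      [2,3] "today" : N\N
    [3,8] PP\(N\NP)   >
      [3,4] "plan" : (PP\(N\NP))/PP
      [4,8] PP   <
        [4,5] "saw" : PP\NP
        [5,8] PP\(PP\NP)   <
          [5,7] S   >
            [5,6] "no" : S/N
            [6,7] "city" : N
          [7,8] "dog" : (PP\(PP\NP))\S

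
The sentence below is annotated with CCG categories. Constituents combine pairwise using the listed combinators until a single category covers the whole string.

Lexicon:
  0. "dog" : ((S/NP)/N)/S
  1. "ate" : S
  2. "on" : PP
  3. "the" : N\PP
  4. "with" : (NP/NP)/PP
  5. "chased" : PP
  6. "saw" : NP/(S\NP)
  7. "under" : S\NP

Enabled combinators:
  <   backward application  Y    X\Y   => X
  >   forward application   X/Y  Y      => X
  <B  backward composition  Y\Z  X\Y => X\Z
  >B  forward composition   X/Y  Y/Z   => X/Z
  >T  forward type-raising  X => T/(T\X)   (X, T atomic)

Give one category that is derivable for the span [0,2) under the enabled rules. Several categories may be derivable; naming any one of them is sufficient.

[0,8] S   >
  [0,6] S/NP   >B
    [0,4] S/NP   >
      [0,2] (S/NP)/N   >
        [0,1] "dog" : ((S/NP)/N)/S
        [1,2] "ate" : S
      [2,4] N   <
        [2,3] "on" : PP
        [3,4] "the" : N\PP
    [4,6] NP/NP   >
      [4,5] "with" : (NP/NP)/PP
      [5,6] "chased" : PP
  [6,8] NP   >
    [6,7] "saw" : NP/(S\NP)
    [7,8] "under" : S\NP

(S/NP)/N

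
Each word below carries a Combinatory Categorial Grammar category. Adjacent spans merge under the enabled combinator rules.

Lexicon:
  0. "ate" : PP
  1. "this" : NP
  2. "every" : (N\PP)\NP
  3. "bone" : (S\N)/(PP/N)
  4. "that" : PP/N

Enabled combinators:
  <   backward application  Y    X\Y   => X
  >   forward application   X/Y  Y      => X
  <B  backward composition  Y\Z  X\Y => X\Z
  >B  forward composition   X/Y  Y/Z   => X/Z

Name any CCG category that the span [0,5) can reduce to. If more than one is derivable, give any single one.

[0,5] S   <
  [0,1] "ate" : PP
  [1,5] S\PP   <B
    [1,3] N\PP   <
      [1,2] "this" : NP
      [2,3] "every" : (N\PP)\NP
    [3,5] S\N   >
      [3,4] "bone" : (S\N)/(PP/N)
      [4,5] "that" : PP/N

S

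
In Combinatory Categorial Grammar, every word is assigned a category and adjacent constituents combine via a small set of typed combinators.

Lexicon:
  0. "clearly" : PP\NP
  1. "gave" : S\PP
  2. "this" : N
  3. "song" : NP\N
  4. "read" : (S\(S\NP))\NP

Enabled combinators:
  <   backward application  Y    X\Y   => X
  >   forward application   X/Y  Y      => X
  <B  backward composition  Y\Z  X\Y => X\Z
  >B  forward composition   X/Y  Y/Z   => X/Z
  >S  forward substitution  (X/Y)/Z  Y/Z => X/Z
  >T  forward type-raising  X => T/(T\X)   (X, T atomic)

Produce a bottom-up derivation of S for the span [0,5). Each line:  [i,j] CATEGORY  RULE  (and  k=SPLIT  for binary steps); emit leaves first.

[0,1] PP\NP  lex  "clearly"
[1,2] S\PP  lex  "gave"
[0,2] S\NP  <B  k=1
[2,3] N  lex  "this"
[3,4] NP\N  lex  "song"
[2,4] NP  <  k=3
[4,5] (S\(S\NP))\NP  lex  "read"
[2,5] S\(S\NP)  <  k=4
[0,5] S  <  k=2

[0,5] S   <
  [0,2] S\NP   <B
    [0,1] "clearly" : PP\NP
    [1,2] "gave" : S\PP
  [2,5] S\(S\NP)   <
    [2,4] NP   <
      [2,3] "this" : N
      [3,4] "song" : NP\N
    [4,5] "read" : (S\(S\NP))\NP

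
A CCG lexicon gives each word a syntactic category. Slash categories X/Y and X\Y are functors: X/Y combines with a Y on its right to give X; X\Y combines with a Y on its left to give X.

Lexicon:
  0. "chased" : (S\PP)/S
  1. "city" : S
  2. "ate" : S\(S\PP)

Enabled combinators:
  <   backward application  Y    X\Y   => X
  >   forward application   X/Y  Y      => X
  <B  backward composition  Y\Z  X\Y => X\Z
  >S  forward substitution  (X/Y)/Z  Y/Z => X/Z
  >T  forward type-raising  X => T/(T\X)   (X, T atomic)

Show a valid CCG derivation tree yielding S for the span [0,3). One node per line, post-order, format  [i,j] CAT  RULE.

[0,3] S   <
  [0,2] S\PP   >
    [0,1] "chased" : (S\PP)/S
    [1,2] "city" : S
  [2,3] "ate" : S\(S\PP)

[0,1] (S\PP)/S  lex  "chased"
[1,2] S  lex  "city"
[0,2] S\PP  >  k=1
[2,3] S\(S\PP)  lex  "ate"
[0,3] S  <  k=2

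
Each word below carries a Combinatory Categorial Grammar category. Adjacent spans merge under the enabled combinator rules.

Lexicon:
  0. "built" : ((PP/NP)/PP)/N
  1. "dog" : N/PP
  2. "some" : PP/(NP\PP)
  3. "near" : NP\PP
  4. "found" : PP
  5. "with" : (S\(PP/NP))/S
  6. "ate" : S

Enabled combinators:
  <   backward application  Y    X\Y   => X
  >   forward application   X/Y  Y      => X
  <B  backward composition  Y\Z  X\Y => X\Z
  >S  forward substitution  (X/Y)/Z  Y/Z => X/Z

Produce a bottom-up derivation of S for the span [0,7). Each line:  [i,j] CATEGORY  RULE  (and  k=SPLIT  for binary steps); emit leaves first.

[0,7] S   <
  [0,5] PP/NP   >
    [0,4] (PP/NP)/PP   >
      [0,1] "built" : ((PP/NP)/PP)/N
      [1,4] N   >
        [1,2] "dog" : N/PP
        [2,4] PP   >
          [2,3] "some" : PP/(NP\PP)
          [3,4] "near" : NP\PP
    [4,5] "found" : PP
  [5,7] S\(PP/NP)   >
    [5,6] "with" : (S\(PP/NP))/S
    [6,7] "ate" : S

[0,1] ((PP/NP)/PP)/N  lex  "built"
[1,2] N/PP  lex  "dog"
[2,3] PP/(NP\PP)  lex  "some"
[3,4] NP\PP  lex  "near"
[2,4] PP  >  k=3
[1,4] N  >  k=2
[0,4] (PP/NP)/PP  >  k=1
[4,5] PP  lex  "found"
[0,5] PP/NP  >  k=4
[5,6] (S\(PP/NP))/S  lex  "with"
[6,7] S  lex  "ate"
[5,7] S\(PP/NP)  >  k=6
[0,7] S  <  k=5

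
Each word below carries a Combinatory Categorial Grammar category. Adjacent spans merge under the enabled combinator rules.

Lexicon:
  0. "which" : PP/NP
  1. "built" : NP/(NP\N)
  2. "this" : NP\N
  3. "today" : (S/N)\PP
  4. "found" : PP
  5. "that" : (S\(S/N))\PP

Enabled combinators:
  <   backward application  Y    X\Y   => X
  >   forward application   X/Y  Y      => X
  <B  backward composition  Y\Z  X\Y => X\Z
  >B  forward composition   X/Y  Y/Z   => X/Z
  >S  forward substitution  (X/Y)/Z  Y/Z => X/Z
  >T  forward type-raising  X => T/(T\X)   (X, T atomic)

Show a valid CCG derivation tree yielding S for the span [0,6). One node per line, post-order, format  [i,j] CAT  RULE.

[0,1] PP/NP  lex  "which"
[1,2] NP/(NP\N)  lex  "built"
[2,3] NP\N  lex  "this"
[1,3] NP  >  k=2
[0,3] PP  >  k=1
[3,4] (S/N)\PP  lex  "today"
[4,5] PP  lex  "found"
[5,6] (S\(S/N))\PP  lex  "that"
[4,6] S\(S/N)  <  k=5
[3,6] S\PP  <B  k=4
[0,6] S  <  k=3

[0,6] S   <
  [0,3] PP   >
    [0,1] "which" : PP/NP
    [1,3] NP   >
      [1,2] "built" : NP/(NP\N)
      [2,3] "this" : NP\N
  [3,6] S\PP   <B
    [3,4] "today" : (S/N)\PP
    [4,6] S\(S/N)   <
      [4,5] "found" : PP
      [5,6] "that" : (S\(S/N))\PP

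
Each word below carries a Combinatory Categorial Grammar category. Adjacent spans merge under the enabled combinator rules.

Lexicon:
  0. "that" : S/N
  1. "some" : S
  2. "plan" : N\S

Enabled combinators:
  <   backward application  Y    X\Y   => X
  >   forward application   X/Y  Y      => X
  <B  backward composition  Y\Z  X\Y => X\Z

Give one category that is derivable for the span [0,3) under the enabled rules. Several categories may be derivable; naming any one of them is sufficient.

[0,3] S   >
  [0,1] "that" : S/N
  [1,3] N   <
    [1,2] "some" : S
    [2,3] "plan" : N\S

S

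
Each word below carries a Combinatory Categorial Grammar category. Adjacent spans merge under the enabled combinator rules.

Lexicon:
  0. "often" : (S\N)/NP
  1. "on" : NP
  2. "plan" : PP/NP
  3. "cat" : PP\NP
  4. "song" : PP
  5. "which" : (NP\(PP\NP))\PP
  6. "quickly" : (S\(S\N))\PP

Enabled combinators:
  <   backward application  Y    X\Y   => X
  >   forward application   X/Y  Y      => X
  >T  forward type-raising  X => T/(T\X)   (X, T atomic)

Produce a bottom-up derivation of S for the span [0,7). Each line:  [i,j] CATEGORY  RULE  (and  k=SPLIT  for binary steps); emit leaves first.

[0,1] (S\N)/NP  lex  "often"
[1,2] NP  lex  "on"
[0,2] S\N  >  k=1
[2,3] PP/NP  lex  "plan"
[3,4] PP\NP  lex  "cat"
[4,5] PP  lex  "song"
[5,6] (NP\(PP\NP))\PP  lex  "which"
[4,6] NP\(PP\NP)  <  k=5
[3,6] NP  <  k=4
[2,6] PP  >  k=3
[6,7] (S\(S\N))\PP  lex  "quickly"
[2,7] S\(S\N)  <  k=6
[0,7] S  <  k=2

[0,7] S   <
  [0,2] S\N   >
    [0,1] "often" : (S\N)/NP
    [1,2] "on" : NP
  [2,7] S\(S\N)   <
    [2,6] PP   >
      [2,3] "plan" : PP/NP
      [3,6] NP   <
        [3,4] "cat" : PP\NP
        [4,6] NP\(PP\NP)   <
          [4,5] "song" : PP
          [5,6] "which" : (NP\(PP\NP))\PP
    [6,7] "quickly" : (S\(S\N))\PP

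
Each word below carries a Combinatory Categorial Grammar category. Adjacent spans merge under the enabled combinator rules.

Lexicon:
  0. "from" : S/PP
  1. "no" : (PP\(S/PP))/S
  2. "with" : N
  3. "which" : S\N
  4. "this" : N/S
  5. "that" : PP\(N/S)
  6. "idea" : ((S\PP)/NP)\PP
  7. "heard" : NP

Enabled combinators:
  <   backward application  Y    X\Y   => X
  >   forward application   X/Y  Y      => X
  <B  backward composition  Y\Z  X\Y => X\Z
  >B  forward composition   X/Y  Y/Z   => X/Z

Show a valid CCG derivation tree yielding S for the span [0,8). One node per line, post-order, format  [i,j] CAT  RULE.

[0,1] S/PP  lex  "from"
[1,2] (PP\(S/PP))/S  lex  "no"
[2,3] N  lex  "with"
[3,4] S\N  lex  "which"
[2,4] S  <  k=3
[1,4] PP\(S/PP)  >  k=2
[0,4] PP  <  k=1
[4,5] N/S  lex  "this"
[5,6] PP\(N/S)  lex  "that"
[4,6] PP  <  k=5
[6,7] ((S\PP)/NP)\PP  lex  "idea"
[4,7] (S\PP)/NP  <  k=6
[7,8] NP  lex  "heard"
[4,8] S\PP  >  k=7
[0,8] S  <  k=4

[0,8] S   <
  [0,4] PP   <
    [0,1] "from" : S/PP
    [1,4] PP\(S/PP)   >
      [1,2] "no" : (PP\(S/PP))/S
      [2,4] S   <
        [2,3] "with" : N
        [3,4] "which" : S\N
  [4,8] S\PP   >
    [4,7] (S\PP)/NP   <
      [4,6] PP   <
        [4,5] "this" : N/S
        [5,6] "that" : PP\(N/S)
      [6,7] "idea" : ((S\PP)/NP)\PP
    [7,8] "heard" : NP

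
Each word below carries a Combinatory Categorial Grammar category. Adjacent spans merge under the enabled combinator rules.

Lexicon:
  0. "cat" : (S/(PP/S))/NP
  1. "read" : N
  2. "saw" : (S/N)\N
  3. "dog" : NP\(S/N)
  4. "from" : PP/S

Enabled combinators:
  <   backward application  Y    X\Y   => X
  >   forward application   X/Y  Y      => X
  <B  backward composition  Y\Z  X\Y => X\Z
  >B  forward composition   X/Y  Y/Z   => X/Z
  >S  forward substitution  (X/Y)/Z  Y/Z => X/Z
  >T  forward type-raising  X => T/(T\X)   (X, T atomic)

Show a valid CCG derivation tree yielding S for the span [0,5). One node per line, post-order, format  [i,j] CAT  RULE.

[0,5] S   >
  [0,4] S/(PP/S)   >
    [0,1] "cat" : (S/(PP/S))/NP
    [1,4] NP   >
      [1,2] NP/(NP\N)   >T
        [1,2] "read" : N
      [2,4] NP\N   <B
        [2,3] "saw" : (S/N)\N
        [3,4] "dog" : NP\(S/N)
  [4,5] "from" : PP/S

[0,1] (S/(PP/S))/NP  lex  "cat"
[1,2] N  lex  "read"
[1,2] NP/(NP\N)  >T
[2,3] (S/N)\N  lex  "saw"
[3,4] NP\(S/N)  lex  "dog"
[2,4] NP\N  <B  k=3
[1,4] NP  >  k=2
[0,4] S/(PP/S)  >  k=1
[4,5] PP/S  lex  "from"
[0,5] S  >  k=4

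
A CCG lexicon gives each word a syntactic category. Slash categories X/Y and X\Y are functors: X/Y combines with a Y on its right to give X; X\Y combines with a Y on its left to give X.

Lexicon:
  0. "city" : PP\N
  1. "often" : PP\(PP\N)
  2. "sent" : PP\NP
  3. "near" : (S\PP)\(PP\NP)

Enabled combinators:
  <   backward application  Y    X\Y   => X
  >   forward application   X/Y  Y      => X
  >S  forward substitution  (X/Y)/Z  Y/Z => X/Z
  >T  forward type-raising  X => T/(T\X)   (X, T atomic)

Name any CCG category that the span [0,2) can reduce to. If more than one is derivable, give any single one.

[0,4] S   <
  [0,2] PP   <
    [0,1] "city" : PP\N
    [1,2] "often" : PP\(PP\N)
  [2,4] S\PP   <
    [2,3] "sent" : PP\NP
    [3,4] "near" : (S\PP)\(PP\NP)

PP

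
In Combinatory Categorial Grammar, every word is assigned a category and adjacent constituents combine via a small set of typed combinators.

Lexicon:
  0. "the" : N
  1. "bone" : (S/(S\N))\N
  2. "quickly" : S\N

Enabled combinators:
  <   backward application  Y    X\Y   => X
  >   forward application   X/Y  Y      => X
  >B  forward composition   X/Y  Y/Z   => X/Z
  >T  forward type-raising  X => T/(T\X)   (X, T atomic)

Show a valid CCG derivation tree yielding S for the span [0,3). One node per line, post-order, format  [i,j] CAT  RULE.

[0,3] S   >
  [0,2] S/(S\N)   <
    [0,1] "the" : N
    [1,2] "bone" : (S/(S\N))\N
  [2,3] "quickly" : S\N

[0,1] N  lex  "the"
[1,2] (S/(S\N))\N  lex  "bone"
[0,2] S/(S\N)  <  k=1
[2,3] S\N  lex  "quickly"
[0,3] S  >  k=2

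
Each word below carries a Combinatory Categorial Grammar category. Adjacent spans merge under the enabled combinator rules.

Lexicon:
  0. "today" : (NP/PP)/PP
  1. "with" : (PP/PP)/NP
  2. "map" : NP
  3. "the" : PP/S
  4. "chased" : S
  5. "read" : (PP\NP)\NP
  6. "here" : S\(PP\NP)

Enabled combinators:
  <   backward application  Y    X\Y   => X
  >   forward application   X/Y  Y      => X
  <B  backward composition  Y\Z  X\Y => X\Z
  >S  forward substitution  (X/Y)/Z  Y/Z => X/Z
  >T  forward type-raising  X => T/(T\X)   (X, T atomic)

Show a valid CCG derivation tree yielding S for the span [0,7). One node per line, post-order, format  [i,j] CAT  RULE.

[0,7] S   <
  [0,5] NP   >
    [0,3] NP/PP   >S
      [0,1] "today" : (NP/PP)/PP
      [1,3] PP/PP   >
        [1,2] "with" : (PP/PP)/NP
        [2,3] "map" : NP
    [3,5] PP   >
      [3,4] "the" : PP/S
      [4,5] "chased" : S
  [5,7] S\NP   <B
    [5,6] "read" : (PP\NP)\NP
    [6,7] "here" : S\(PP\NP)

[0,1] (NP/PP)/PP  lex  "today"
[1,2] (PP/PP)/NP  lex  "with"
[2,3] NP  lex  "map"
[1,3] PP/PP  >  k=2
[0,3] NP/PP  >S  k=1
[3,4] PP/S  lex  "the"
[4,5] S  lex  "chased"
[3,5] PP  >  k=4
[0,5] NP  >  k=3
[5,6] (PP\NP)\NP  lex  "read"
[6,7] S\(PP\NP)  lex  "here"
[5,7] S\NP  <B  k=6
[0,7] S  <  k=5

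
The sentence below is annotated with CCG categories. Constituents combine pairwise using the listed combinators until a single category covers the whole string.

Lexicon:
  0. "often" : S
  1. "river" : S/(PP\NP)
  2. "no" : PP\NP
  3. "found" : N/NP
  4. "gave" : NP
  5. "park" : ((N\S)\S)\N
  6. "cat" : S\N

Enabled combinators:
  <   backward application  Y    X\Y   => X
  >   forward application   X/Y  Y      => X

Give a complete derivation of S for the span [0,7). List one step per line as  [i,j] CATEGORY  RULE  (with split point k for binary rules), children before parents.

[0,7] S   <
  [0,6] N   <
    [0,1] "often" : S
    [1,6] N\S   <
      [1,3] S   >
        [1,2] "river" : S/(PP\NP)
        [2,3] "no" : PP\NP
      [3,6] (N\S)\S   <
        [3,5] N   >
          [3,4] "found" : N/NP
          [4,5] "gave" : NP
        [5,6] "park" : ((N\S)\S)\N
  [6,7] "cat" : S\N

[0,1] S  lex  "often"
[1,2] S/(PP\NP)  lex  "river"
[2,3] PP\NP  lex  "no"
[1,3] S  >  k=2
[3,4] N/NP  lex  "found"
[4,5] NP  lex  "gave"
[3,5] N  >  k=4
[5,6] ((N\S)\S)\N  lex  "park"
[3,6] (N\S)\S  <  k=5
[1,6] N\S  <  k=3
[0,6] N  <  k=1
[6,7] S\N  lex  "cat"
[0,7] S  <  k=6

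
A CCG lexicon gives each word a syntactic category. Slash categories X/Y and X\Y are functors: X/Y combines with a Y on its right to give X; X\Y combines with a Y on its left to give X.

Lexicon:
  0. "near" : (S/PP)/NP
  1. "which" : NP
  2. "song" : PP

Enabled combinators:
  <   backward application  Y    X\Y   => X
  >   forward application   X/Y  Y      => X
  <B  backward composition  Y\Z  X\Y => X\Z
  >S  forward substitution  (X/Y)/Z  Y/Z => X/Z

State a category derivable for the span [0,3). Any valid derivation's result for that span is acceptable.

S

[0,3] S   >
  [0,2] S/PP   >
    [0,1] "near" : (S/PP)/NP
    [1,2] "which" : NP
  [2,3] "song" : PP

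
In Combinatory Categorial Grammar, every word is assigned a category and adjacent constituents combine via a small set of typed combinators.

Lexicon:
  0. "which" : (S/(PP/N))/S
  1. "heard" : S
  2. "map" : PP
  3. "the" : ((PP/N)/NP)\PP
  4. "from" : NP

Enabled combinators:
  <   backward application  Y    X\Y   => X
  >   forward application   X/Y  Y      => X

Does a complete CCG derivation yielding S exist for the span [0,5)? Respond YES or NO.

YES

[0,5] S   >
  [0,2] S/(PP/N)   >
    [0,1] "which" : (S/(PP/N))/S
    [1,2] "heard" : S
  [2,5] PP/N   >
    [2,4] (PP/N)/NP   <
      [2,3] "map" : PP
      [3,4] "the" : ((PP/N)/NP)\PP
    [4,5] "from" : NP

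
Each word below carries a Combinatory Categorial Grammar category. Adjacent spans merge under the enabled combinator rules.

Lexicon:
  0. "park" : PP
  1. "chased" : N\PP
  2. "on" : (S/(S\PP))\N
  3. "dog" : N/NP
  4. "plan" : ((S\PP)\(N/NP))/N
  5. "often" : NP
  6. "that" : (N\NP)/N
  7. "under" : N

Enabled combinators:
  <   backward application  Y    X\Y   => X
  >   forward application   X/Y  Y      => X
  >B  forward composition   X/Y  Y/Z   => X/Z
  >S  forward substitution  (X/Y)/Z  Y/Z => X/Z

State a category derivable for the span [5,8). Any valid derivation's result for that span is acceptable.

N

[0,8] S   >
  [0,3] S/(S\PP)   <
    [0,2] N   <
      [0,1] "park" : PP
      [1,2] "chased" : N\PP
    [2,3] "on" : (S/(S\PP))\N
  [3,8] S\PP   <
    [3,4] "dog" : N/NP
    [4,8] (S\PP)\(N/NP)   >
      [4,5] "plan" : ((S\PP)\(N/NP))/N
      [5,8] N   <
        [5,6] "often" : NP
        [6,8] N\NP   >
          [6,7] "that" : (N\NP)/N
          [7,8] "under" : N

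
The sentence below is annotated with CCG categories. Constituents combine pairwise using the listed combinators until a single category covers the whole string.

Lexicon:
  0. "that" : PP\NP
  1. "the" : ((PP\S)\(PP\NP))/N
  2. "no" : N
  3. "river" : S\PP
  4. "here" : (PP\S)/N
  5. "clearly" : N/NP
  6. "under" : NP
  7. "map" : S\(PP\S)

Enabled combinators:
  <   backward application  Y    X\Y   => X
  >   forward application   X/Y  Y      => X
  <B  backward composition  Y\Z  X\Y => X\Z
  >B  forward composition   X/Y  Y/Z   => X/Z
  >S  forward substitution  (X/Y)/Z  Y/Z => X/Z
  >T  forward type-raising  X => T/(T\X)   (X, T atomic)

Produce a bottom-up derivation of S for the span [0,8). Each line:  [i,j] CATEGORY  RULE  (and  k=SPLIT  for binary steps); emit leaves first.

[0,8] S   <
  [0,7] PP\S   <B
    [0,4] S\S   <B
      [0,3] PP\S   <
        [0,1] "that" : PP\NP
        [1,3] (PP\S)\(PP\NP)   >
          [1,2] "the" : ((PP\S)\(PP\NP))/N
          [2,3] "no" : N
      [3,4] "river" : S\PP
    [4,7] PP\S   >
      [4,5] "here" : (PP\S)/N
      [5,7] N   >
        [5,6] "clearly" : N/NP
        [6,7] "under" : NP
  [7,8] "map" : S\(PP\S)

[0,1] PP\NP  lex  "that"
[1,2] ((PP\S)\(PP\NP))/N  lex  "the"
[2,3] N  lex  "no"
[1,3] (PP\S)\(PP\NP)  >  k=2
[0,3] PP\S  <  k=1
[3,4] S\PP  lex  "river"
[0,4] S\S  <B  k=3
[4,5] (PP\S)/N  lex  "here"
[5,6] N/NP  lex  "clearly"
[6,7] NP  lex  "under"
[5,7] N  >  k=6
[4,7] PP\S  >  k=5
[0,7] PP\S  <B  k=4
[7,8] S\(PP\S)  lex  "map"
[0,8] S  <  k=7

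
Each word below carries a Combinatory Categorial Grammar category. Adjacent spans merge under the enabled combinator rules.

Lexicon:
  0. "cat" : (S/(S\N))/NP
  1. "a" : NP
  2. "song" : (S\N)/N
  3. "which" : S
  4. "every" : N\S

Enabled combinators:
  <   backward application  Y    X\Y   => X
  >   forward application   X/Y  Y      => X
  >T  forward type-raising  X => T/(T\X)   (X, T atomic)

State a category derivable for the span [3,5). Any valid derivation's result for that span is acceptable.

N

[0,5] S   >
  [0,2] S/(S\N)   >
    [0,1] "cat" : (S/(S\N))/NP
    [1,2] "a" : NP
  [2,5] S\N   >
    [2,3] "song" : (S\N)/N
    [3,5] N   <
      [3,4] "which" : S
      [4,5] "every" : N\S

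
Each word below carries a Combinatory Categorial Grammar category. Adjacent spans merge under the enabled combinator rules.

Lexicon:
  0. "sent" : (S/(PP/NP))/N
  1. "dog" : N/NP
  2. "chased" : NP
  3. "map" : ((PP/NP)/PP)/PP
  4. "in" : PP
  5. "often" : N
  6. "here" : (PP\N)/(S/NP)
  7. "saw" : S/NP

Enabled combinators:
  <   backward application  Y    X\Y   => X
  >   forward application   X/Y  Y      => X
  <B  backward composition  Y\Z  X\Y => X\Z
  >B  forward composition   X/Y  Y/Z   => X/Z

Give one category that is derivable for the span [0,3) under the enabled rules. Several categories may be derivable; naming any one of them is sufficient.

[0,8] S   >
  [0,5] S/PP   >B
    [0,3] S/(PP/NP)   >
      [0,1] "sent" : (S/(PP/NP))/N
      [1,3] N   >
        [1,2] "dog" : N/NP
        [2,3] "chased" : NP
    [3,5] (PP/NP)/PP   >
      [3,4] "map" : ((PP/NP)/PP)/PP
      [4,5] "in" : PP
  [5,8] PP   <
    [5,6] "often" : N
    [6,8] PP\N   >
      [6,7] "here" : (PP\N)/(S/NP)
      [7,8] "saw" : S/NP

S/(PP/NP)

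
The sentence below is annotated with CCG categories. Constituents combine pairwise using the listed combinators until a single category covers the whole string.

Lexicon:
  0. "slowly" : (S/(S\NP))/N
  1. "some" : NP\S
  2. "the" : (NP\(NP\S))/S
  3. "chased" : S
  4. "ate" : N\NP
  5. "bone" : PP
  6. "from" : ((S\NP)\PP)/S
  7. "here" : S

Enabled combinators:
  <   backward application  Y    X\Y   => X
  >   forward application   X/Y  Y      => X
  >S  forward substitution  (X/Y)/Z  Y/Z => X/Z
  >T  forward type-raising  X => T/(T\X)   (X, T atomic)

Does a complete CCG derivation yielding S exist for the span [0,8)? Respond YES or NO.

[0,8] S   >
  [0,5] S/(S\NP)   >
    [0,1] "slowly" : (S/(S\NP))/N
    [1,5] N   <
      [1,4] NP   <
        [1,2] "some" : NP\S
        [2,4] NP\(NP\S)   >
          [2,3] "the" : (NP\(NP\S))/S
          [3,4] "chased" : S
      [4,5] "ate" : N\NP
  [5,8] S\NP   <
    [5,6] "bone" : PP
    [6,8] (S\NP)\PP   >
      [6,7] "from" : ((S\NP)\PP)/S
      [7,8] "here" : S

YES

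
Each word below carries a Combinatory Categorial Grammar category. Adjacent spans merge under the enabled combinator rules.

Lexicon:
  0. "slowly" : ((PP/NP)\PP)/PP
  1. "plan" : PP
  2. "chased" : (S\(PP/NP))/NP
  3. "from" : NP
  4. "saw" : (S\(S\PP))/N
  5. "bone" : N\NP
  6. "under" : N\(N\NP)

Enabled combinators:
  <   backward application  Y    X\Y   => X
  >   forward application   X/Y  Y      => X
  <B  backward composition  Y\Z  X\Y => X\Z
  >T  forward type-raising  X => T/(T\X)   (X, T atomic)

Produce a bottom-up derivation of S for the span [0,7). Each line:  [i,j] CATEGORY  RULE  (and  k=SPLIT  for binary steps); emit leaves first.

[0,7] S   <
  [0,4] S\PP   <B
    [0,2] (PP/NP)\PP   >
      [0,1] "slowly" : ((PP/NP)\PP)/PP
      [1,2] "plan" : PP
    [2,4] S\(PP/NP)   >
      [2,3] "chased" : (S\(PP/NP))/NP
      [3,4] "from" : NP
  [4,7] S\(S\PP)   >
    [4,5] "saw" : (S\(S\PP))/N
    [5,7] N   <
      [5,6] "bone" : N\NP
      [6,7] "under" : N\(N\NP)

[0,1] ((PP/NP)\PP)/PP  lex  "slowly"
[1,2] PP  lex  "plan"
[0,2] (PP/NP)\PP  >  k=1
[2,3] (S\(PP/NP))/NP  lex  "chased"
[3,4] NP  lex  "from"
[2,4] S\(PP/NP)  >  k=3
[0,4] S\PP  <B  k=2
[4,5] (S\(S\PP))/N  lex  "saw"
[5,6] N\NP  lex  "bone"
[6,7] N\(N\NP)  lex  "under"
[5,7] N  <  k=6
[4,7] S\(S\PP)  >  k=5
[0,7] S  <  k=4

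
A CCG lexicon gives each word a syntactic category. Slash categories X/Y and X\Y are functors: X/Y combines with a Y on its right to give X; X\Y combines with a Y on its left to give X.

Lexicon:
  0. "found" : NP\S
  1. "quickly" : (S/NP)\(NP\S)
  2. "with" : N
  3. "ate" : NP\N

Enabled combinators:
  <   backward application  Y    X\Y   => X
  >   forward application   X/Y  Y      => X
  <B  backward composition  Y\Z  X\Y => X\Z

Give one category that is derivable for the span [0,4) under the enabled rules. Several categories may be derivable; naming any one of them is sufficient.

S

[0,4] S   >
  [0,2] S/NP   <
    [0,1] "found" : NP\S
    [1,2] "quickly" : (S/NP)\(NP\S)
  [2,4] NP   <
    [2,3] "with" : N
    [3,4] "ate" : NP\N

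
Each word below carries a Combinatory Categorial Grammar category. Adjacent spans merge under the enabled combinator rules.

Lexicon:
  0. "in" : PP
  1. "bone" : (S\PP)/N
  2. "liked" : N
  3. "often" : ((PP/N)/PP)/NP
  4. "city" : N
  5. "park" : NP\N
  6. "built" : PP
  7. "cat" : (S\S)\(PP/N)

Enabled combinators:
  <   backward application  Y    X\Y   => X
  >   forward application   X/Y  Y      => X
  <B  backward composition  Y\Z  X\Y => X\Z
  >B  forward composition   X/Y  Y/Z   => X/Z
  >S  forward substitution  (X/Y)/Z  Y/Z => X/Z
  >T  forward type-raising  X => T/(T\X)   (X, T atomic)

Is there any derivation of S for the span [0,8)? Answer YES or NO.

YES

[0,8] S   <
  [0,1] "in" : PP
  [1,8] S\PP   <B
    [1,3] S\PP   >
      [1,2] "bone" : (S\PP)/N
      [2,3] "liked" : N
    [3,8] S\S   <
      [3,7] PP/N   >
        [3,6] (PP/N)/PP   >
          [3,4] "often" : ((PP/N)/PP)/NP
          [4,6] NP   >
            [4,5] NP/(NP\N)   >T
              [4,5] "city" : N
            [5,6] "park" : NP\N
        [6,7] "built" : PP
      [7,8] "cat" : (S\S)\(PP/N)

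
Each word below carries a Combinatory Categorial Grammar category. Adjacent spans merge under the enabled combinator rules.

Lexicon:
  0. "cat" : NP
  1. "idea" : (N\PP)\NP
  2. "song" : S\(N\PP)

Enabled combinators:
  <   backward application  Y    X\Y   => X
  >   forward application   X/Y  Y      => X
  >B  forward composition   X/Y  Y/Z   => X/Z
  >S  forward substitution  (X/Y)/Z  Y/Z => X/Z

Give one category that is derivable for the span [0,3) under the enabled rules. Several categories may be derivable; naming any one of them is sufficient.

[0,3] S   <
  [0,2] N\PP   <
    [0,1] "cat" : NP
    [1,2] "idea" : (N\PP)\NP
  [2,3] "song" : S\(N\PP)

S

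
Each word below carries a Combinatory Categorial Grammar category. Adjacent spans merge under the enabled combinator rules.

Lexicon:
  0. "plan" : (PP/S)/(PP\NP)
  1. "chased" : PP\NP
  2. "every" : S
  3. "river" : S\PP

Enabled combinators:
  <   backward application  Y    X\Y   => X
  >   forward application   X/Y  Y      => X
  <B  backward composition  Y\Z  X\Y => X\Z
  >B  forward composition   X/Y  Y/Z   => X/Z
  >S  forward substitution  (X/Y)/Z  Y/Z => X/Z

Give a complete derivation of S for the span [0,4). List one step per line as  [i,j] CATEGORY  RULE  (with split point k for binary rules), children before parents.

[0,4] S   <
  [0,3] PP   >
    [0,2] PP/S   >
      [0,1] "plan" : (PP/S)/(PP\NP)
      [1,2] "chased" : PP\NP
    [2,3] "every" : S
  [3,4] "river" : S\PP

[0,1] (PP/S)/(PP\NP)  lex  "plan"
[1,2] PP\NP  lex  "chased"
[0,2] PP/S  >  k=1
[2,3] S  lex  "every"
[0,3] PP  >  k=2
[3,4] S\PP  lex  "river"
[0,4] S  <  k=3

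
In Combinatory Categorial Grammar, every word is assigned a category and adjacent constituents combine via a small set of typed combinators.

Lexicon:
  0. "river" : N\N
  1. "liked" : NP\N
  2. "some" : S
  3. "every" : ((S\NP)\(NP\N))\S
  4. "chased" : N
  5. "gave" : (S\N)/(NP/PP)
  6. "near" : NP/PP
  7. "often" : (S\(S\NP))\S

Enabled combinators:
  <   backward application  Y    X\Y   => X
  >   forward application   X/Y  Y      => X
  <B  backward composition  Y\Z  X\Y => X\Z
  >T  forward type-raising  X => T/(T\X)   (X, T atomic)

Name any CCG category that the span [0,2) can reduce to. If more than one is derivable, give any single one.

NP\N

[0,8] S   <
  [0,4] S\NP   <
    [0,2] NP\N   <B
      [0,1] "river" : N\N
      [1,2] "liked" : NP\N
    [2,4] (S\NP)\(NP\N)   <
      [2,3] "some" : S
      [3,4] "every" : ((S\NP)\(NP\N))\S
  [4,8] S\(S\NP)   <
    [4,7] S   <
      [4,5] "chased" : N
      [5,7] S\N   >
        [5,6] "gave" : (S\N)/(NP/PP)
        [6,7] "near" : NP/PP
    [7,8] "often" : (S\(S\NP))\S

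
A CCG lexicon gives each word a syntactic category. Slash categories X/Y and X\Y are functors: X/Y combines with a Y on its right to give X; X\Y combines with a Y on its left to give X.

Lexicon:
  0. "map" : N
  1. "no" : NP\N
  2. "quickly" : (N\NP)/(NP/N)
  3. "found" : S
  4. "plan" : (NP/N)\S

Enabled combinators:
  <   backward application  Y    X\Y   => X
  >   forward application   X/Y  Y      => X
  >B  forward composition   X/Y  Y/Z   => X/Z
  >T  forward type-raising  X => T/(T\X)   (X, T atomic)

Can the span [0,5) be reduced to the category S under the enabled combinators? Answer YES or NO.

N NP\N (N\NP)/(NP/N) S (NP/N)\S
CKY chart[0,5] = {N, N/(N\N), NP/(NP\N), PP/(PP\N), S/(S\N)}; S ∉ chart

NO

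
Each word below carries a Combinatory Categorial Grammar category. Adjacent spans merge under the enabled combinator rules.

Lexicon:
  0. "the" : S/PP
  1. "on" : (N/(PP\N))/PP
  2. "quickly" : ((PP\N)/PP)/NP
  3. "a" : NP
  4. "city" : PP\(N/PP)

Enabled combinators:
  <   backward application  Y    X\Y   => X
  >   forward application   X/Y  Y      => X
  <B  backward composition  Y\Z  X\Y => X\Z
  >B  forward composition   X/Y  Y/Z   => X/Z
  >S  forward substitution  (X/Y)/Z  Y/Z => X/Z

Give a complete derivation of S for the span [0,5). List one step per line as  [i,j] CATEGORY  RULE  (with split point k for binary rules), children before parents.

[0,5] S   >
  [0,1] "the" : S/PP
  [1,5] PP   <
    [1,4] N/PP   >S
      [1,2] "on" : (N/(PP\N))/PP
      [2,4] (PP\N)/PP   >
        [2,3] "quickly" : ((PP\N)/PP)/NP
        [3,4] "a" : NP
    [4,5] "city" : PP\(N/PP)

[0,1] S/PP  lex  "the"
[1,2] (N/(PP\N))/PP  lex  "on"
[2,3] ((PP\N)/PP)/NP  lex  "quickly"
[3,4] NP  lex  "a"
[2,4] (PP\N)/PP  >  k=3
[1,4] N/PP  >S  k=2
[4,5] PP\(N/PP)  lex  "city"
[1,5] PP  <  k=4
[0,5] S  >  k=1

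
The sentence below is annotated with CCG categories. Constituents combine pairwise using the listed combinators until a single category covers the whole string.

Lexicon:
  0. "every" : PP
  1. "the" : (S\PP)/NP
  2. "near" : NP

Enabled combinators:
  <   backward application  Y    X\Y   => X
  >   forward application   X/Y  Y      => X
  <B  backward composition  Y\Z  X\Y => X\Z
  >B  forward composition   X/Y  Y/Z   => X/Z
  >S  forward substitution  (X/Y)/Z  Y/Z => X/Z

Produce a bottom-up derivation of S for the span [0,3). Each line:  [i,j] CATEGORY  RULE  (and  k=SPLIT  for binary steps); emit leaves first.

[0,1] PP  lex  "every"
[1,2] (S\PP)/NP  lex  "the"
[2,3] NP  lex  "near"
[1,3] S\PP  >  k=2
[0,3] S  <  k=1

[0,3] S   <
  [0,1] "every" : PP
  [1,3] S\PP   >
    [1,2] "the" : (S\PP)/NP
    [2,3] "near" : NP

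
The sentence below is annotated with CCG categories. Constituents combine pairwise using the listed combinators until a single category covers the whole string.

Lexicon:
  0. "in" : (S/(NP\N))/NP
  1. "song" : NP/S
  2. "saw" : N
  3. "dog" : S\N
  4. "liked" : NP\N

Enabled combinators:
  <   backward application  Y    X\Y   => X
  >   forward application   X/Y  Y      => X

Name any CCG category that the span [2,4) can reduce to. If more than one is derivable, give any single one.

S

[0,5] S   >
  [0,4] S/(NP\N)   >
    [0,1] "in" : (S/(NP\N))/NP
    [1,4] NP   >
      [1,2] "song" : NP/S
      [2,4] S   <
        [2,3] "saw" : N
        [3,4] "dog" : S\N
  [4,5] "liked" : NP\N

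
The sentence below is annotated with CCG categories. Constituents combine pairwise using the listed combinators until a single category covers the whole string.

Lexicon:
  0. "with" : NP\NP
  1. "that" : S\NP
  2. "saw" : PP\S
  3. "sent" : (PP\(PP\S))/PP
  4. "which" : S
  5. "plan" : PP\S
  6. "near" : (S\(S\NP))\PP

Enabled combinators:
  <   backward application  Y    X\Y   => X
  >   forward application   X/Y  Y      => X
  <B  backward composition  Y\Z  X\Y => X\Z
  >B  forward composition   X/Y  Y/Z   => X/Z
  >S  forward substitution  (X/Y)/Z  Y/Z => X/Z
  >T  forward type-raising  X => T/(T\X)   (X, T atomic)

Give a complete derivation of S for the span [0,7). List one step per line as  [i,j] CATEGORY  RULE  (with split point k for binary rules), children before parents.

[0,1] NP\NP  lex  "with"
[1,2] S\NP  lex  "that"
[0,2] S\NP  <B  k=1
[2,3] PP\S  lex  "saw"
[3,4] (PP\(PP\S))/PP  lex  "sent"
[4,5] S  lex  "which"
[4,5] PP/(PP\S)  >T
[5,6] PP\S  lex  "plan"
[4,6] PP  >  k=5
[3,6] PP\(PP\S)  >  k=4
[2,6] PP  <  k=3
[6,7] (S\(S\NP))\PP  lex  "near"
[2,7] S\(S\NP)  <  k=6
[0,7] S  <  k=2

[0,7] S   <
  [0,2] S\NP   <B
    [0,1] "with" : NP\NP
    [1,2] "that" : S\NP
  [2,7] S\(S\NP)   <
    [2,6] PP   <
      [2,3] "saw" : PP\S
      [3,6] PP\(PP\S)   >
        [3,4] "sent" : (PP\(PP\S))/PP
        [4,6] PP   >
          [4,5] PP/(PP\S)   >T
            [4,5] "which" : S
          [5,6] "plan" : PP\S
    [6,7] "near" : (S\(S\NP))\PP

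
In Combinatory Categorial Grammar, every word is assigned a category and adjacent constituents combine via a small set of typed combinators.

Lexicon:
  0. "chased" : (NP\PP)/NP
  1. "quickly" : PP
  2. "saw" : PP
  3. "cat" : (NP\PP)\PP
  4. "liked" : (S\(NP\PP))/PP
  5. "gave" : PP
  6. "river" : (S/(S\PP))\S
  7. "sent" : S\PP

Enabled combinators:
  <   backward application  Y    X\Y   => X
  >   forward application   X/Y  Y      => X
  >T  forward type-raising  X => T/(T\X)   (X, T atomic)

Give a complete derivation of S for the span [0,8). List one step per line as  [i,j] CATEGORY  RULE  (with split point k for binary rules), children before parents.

[0,8] S   >
  [0,7] S/(S\PP)   <
    [0,6] S   <
      [0,4] NP\PP   >
        [0,1] "chased" : (NP\PP)/NP
        [1,4] NP   <
          [1,2] "quickly" : PP
          [2,4] NP\PP   <
            [2,3] "saw" : PP
            [3,4] "cat" : (NP\PP)\PP
      [4,6] S\(NP\PP)   >
        [4,5] "liked" : (S\(NP\PP))/PP
        [5,6] "gave" : PP
    [6,7] "river" : (S/(S\PP))\S
  [7,8] "sent" : S\PP

[0,1] (NP\PP)/NP  lex  "chased"
[1,2] PP  lex  "quickly"
[2,3] PP  lex  "saw"
[3,4] (NP\PP)\PP  lex  "cat"
[2,4] NP\PP  <  k=3
[1,4] NP  <  k=2
[0,4] NP\PP  >  k=1
[4,5] (S\(NP\PP))/PP  lex  "liked"
[5,6] PP  lex  "gave"
[4,6] S\(NP\PP)  >  k=5
[0,6] S  <  k=4
[6,7] (S/(S\PP))\S  lex  "river"
[0,7] S/(S\PP)  <  k=6
[7,8] S\PP  lex  "sent"
[0,8] S  >  k=7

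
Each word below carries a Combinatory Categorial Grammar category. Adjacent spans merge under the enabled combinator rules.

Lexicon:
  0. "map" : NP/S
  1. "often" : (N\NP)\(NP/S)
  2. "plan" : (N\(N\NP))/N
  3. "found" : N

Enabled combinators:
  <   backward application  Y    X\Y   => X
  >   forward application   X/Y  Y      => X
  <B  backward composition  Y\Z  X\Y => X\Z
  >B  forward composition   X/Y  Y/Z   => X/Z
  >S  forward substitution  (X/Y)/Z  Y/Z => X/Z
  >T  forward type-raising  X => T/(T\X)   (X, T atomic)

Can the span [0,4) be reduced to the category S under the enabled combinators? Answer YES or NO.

NO

NP/S (N\NP)\(NP/S) (N\(N\NP))/N N
CKY chart[0,4] = {N, N/(N\N), NP/(NP\N), PP/(PP\N), S/(S\N)}; S ∉ chart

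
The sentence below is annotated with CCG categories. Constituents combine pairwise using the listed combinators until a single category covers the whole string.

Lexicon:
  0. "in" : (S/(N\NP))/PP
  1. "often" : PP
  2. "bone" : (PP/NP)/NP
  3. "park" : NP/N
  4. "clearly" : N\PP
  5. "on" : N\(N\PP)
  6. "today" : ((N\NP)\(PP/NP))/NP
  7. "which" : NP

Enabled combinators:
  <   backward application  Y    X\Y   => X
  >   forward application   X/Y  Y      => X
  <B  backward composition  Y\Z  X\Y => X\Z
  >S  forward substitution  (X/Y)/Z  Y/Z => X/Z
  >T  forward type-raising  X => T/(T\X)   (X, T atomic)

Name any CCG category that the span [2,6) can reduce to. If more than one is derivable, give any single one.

[0,8] S   >
  [0,2] S/(N\NP)   >
    [0,1] "in" : (S/(N\NP))/PP
    [1,2] "often" : PP
  [2,8] N\NP   <
    [2,6] PP/NP   >
      [2,3] "bone" : (PP/NP)/NP
      [3,6] NP   >
        [3,4] "park" : NP/N
        [4,6] N   <
          [4,5] "clearly" : N\PP
          [5,6] "on" : N\(N\PP)
    [6,8] (N\NP)\(PP/NP)   >
      [6,7] "today" : ((N\NP)\(PP/NP))/NP
      [7,8] "which" : NP

PP/NP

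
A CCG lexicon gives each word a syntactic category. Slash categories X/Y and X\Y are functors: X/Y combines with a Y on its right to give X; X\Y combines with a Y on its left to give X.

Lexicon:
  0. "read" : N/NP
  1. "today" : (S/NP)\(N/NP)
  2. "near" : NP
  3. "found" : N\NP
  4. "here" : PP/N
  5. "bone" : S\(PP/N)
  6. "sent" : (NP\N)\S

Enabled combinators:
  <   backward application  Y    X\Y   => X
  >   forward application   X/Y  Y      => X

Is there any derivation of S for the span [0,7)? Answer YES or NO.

[0,7] S   >
  [0,2] S/NP   <
    [0,1] "read" : N/NP
    [1,2] "today" : (S/NP)\(N/NP)
  [2,7] NP   <
    [2,4] N   <
      [2,3] "near" : NP
      [3,4] "found" : N\NP
    [4,7] NP\N   <
      [4,6] S   <
        [4,5] "here" : PP/N
        [5,6] "bone" : S\(PP/N)
      [6,7] "sent" : (NP\N)\S

YES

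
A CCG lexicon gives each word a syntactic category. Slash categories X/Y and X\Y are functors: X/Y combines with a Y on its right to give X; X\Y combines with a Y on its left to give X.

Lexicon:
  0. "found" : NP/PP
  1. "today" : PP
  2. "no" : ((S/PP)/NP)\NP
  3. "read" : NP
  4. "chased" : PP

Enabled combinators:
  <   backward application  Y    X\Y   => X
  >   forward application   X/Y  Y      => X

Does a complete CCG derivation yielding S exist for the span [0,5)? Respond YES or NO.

[0,5] S   >
  [0,4] S/PP   >
    [0,3] (S/PP)/NP   <
      [0,2] NP   >
        [0,1] "found" : NP/PP
        [1,2] "today" : PP
      [2,3] "no" : ((S/PP)/NP)\NP
    [3,4] "read" : NP
  [4,5] "chased" : PP

YES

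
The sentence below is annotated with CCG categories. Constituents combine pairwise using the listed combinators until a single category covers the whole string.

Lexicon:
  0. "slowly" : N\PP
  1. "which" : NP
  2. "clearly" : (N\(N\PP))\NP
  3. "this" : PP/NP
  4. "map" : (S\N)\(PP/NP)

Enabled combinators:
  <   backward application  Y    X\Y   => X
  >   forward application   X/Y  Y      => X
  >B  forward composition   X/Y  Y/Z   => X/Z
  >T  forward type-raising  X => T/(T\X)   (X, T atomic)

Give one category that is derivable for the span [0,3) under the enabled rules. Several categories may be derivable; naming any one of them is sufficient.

N

[0,5] S   <
  [0,3] N   <
    [0,1] "slowly" : N\PP
    [1,3] N\(N\PP)   <
      [1,2] "which" : NP
      [2,3] "clearly" : (N\(N\PP))\NP
  [3,5] S\N   <
    [3,4] "this" : PP/NP
    [4,5] "map" : (S\N)\(PP/NP)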